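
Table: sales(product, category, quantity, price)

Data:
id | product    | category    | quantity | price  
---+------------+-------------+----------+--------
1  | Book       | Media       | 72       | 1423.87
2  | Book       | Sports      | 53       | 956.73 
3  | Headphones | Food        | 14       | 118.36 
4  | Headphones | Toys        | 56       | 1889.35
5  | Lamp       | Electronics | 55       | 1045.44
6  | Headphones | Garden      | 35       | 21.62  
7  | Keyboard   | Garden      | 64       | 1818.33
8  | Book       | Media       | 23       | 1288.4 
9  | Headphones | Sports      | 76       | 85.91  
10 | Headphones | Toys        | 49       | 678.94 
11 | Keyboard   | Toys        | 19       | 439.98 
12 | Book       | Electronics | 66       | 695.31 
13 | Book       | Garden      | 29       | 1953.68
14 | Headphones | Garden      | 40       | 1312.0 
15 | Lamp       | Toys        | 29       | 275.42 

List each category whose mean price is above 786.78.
SELECT category, AVG(price)
FROM sales
GROUP BY category
HAVING AVG(price) > 786.78

Result:
  Electronics: avg=870.38
  Garden: avg=1276.41
  Media: avg=1356.14
  Toys: avg=820.92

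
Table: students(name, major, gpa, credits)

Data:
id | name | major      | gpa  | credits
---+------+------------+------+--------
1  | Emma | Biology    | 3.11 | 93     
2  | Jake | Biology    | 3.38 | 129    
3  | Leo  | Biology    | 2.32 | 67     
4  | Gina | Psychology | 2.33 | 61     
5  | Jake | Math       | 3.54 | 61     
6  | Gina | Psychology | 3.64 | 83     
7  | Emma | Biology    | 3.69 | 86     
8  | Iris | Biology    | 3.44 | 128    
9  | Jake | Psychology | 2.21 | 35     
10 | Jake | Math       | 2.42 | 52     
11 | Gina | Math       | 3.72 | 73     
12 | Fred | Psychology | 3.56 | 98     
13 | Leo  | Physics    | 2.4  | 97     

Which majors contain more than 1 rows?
SELECT major, COUNT(*) as cnt
FROM students
GROUP BY major
HAVING COUNT(*) > 1

Result:
  Biology: 5
  Math: 3
  Psychology: 4

Note: HAVING filters groups after aggregation, WHERE filters rows before.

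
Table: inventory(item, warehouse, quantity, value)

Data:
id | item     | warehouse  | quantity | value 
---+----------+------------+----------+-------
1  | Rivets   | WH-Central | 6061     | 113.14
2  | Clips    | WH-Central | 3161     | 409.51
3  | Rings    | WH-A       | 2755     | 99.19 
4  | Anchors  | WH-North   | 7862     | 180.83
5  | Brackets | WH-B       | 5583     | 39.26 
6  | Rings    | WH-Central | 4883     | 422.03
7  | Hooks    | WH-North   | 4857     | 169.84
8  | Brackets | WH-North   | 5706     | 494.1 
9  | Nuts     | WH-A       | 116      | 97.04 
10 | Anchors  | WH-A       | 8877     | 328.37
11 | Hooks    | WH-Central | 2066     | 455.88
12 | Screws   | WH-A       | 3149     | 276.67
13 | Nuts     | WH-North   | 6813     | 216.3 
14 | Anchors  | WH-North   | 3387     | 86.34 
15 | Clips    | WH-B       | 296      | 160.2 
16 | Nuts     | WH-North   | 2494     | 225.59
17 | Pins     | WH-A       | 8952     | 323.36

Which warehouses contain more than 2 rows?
SELECT warehouse, COUNT(*) as cnt
FROM inventory
GROUP BY warehouse
HAVING COUNT(*) > 2

Result:
  WH-A: 5
  WH-Central: 4
  WH-North: 6

Note: HAVING filters groups after aggregation, WHERE filters rows before.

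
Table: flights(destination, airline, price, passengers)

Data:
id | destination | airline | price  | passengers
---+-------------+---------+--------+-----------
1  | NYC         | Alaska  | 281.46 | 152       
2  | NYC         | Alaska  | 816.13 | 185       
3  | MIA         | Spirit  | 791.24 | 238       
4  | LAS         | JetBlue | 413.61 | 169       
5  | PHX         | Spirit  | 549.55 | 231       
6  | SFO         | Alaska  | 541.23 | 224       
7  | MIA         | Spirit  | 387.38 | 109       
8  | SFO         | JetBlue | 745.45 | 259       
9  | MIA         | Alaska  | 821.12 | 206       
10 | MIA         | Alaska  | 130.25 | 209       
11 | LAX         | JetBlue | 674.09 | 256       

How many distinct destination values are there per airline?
SELECT airline, COUNT(DISTINCT destination)
FROM flights
GROUP BY airline

Result:
  Alaska: 3 distinct
  JetBlue: 3 distinct
  Spirit: 2 distinct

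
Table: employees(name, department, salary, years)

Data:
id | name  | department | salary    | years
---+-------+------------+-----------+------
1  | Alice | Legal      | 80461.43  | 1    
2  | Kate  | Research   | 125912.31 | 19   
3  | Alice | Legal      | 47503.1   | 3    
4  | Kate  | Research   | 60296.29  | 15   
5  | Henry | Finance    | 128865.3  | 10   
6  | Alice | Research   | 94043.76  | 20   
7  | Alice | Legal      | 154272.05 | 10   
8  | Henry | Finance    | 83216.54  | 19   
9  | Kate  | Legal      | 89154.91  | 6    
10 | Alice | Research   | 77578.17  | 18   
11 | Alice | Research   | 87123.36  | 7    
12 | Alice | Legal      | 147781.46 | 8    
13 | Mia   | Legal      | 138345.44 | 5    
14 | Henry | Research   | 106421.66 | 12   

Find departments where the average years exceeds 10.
SELECT department, AVG(years)
FROM employees
GROUP BY department
HAVING AVG(years) > 10

Result:
  Finance: avg=14.50
  Research: avg=15.17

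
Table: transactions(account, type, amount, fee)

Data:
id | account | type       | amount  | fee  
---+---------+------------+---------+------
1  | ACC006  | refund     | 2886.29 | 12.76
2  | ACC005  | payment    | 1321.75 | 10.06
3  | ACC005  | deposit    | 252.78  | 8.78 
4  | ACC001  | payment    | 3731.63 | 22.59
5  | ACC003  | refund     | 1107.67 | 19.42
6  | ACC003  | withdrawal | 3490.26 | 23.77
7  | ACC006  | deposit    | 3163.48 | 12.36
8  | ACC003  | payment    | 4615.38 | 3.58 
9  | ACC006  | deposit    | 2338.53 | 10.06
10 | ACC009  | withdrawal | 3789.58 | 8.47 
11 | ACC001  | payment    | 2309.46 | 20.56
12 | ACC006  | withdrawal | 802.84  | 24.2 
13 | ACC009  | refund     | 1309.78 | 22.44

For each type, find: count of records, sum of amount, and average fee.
SELECT type,
       COUNT(*) as cnt,
       SUM(amount) as total_amount,
       AVG(fee) as avg_fee
FROM transactions
GROUP BY type

Result:
  deposit: 3 records, 5754.79 total amount, 10.40 avg fee
  payment: 4 records, 11978.22 total amount, 14.20 avg fee
  refund: 3 records, 5303.74 total amount, 18.21 avg fee
  withdrawal: 3 records, 8082.68 total amount, 18.81 avg fee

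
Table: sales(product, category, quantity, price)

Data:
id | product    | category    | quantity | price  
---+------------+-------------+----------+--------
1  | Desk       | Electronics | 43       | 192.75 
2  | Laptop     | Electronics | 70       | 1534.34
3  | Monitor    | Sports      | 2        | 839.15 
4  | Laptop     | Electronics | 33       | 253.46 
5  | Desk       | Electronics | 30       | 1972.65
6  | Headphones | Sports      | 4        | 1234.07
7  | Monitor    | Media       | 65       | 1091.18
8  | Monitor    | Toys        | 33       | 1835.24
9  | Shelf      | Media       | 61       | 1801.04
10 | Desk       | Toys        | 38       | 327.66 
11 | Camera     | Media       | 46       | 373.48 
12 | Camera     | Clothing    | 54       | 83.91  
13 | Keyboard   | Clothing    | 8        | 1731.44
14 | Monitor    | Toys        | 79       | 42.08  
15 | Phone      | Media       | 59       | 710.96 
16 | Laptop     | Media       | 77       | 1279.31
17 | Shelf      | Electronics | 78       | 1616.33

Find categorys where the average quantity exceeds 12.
SELECT category, AVG(quantity)
FROM sales
GROUP BY category
HAVING AVG(quantity) > 12

Result:
  Clothing: avg=31.00
  Electronics: avg=50.80
  Media: avg=61.60
  Toys: avg=50.00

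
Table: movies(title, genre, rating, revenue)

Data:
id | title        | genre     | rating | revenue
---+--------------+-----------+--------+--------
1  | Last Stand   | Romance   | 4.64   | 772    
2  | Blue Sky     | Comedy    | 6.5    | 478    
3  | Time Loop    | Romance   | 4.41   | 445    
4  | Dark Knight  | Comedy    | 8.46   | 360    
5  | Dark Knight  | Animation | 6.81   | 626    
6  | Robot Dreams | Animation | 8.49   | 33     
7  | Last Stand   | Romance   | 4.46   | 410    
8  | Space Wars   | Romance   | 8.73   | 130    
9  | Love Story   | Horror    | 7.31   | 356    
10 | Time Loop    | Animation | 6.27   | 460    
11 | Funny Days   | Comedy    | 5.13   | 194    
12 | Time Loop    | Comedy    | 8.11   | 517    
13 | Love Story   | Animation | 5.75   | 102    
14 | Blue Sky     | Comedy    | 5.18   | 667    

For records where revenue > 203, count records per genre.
SELECT genre, COUNT(*)
FROM movies
WHERE revenue > 203
GROUP BY genre

Note: WHERE filters rows before grouping.

Result:
  Animation: 2
  Comedy: 4
  Horror: 1
  Romance: 3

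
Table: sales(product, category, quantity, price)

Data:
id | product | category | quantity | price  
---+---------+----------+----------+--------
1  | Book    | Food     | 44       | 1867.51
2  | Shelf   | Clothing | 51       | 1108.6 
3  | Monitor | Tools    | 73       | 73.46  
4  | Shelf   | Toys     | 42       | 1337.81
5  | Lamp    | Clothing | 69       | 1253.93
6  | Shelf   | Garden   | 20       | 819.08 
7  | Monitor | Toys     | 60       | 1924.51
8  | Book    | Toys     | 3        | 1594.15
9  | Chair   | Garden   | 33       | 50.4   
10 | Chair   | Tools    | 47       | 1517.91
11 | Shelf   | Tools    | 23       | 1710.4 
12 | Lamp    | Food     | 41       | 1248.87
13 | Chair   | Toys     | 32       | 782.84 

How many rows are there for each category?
SELECT category, COUNT(*) as count
FROM sales
GROUP BY category

Result:
  Clothing: 2
  Food: 2
  Garden: 2
  Tools: 3
  Toys: 4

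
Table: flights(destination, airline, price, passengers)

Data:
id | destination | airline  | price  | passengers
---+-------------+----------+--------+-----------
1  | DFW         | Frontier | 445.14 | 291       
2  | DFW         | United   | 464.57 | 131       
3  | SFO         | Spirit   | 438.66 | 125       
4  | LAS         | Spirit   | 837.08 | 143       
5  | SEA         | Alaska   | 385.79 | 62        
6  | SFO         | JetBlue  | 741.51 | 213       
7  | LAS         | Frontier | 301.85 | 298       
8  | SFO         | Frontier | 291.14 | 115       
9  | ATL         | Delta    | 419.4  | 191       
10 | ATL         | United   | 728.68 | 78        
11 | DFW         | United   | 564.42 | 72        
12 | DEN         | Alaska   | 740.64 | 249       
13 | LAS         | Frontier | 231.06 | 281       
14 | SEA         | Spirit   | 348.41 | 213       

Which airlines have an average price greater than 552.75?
SELECT airline, AVG(price)
FROM flights
GROUP BY airline
HAVING AVG(price) > 552.75

Result:
  Alaska: avg=563.22
  JetBlue: avg=741.51
  United: avg=585.89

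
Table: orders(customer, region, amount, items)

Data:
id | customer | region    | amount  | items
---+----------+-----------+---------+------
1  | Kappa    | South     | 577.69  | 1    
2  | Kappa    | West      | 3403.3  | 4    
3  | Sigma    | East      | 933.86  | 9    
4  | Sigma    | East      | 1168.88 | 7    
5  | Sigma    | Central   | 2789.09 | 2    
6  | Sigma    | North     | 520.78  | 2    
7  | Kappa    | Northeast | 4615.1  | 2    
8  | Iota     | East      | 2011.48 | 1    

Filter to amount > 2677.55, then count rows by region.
SELECT region, COUNT(*)
FROM orders
WHERE amount > 2677.55
GROUP BY region

Note: WHERE filters rows before grouping.

Result:
  Central: 1
  Northeast: 1
  West: 1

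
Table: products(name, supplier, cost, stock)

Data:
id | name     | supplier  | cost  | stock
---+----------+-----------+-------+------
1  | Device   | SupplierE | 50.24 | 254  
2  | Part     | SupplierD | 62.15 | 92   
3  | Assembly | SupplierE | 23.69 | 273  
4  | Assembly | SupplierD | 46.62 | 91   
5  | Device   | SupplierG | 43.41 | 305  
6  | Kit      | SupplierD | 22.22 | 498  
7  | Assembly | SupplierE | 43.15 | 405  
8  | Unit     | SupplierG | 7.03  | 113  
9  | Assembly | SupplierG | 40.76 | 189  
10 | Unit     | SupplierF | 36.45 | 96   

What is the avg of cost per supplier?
SELECT supplier, AVG(cost) as result
FROM products
GROUP BY supplier

Result:
  SupplierD: 43.66
  SupplierE: 39.03
  SupplierF: 36.45
  SupplierG: 30.40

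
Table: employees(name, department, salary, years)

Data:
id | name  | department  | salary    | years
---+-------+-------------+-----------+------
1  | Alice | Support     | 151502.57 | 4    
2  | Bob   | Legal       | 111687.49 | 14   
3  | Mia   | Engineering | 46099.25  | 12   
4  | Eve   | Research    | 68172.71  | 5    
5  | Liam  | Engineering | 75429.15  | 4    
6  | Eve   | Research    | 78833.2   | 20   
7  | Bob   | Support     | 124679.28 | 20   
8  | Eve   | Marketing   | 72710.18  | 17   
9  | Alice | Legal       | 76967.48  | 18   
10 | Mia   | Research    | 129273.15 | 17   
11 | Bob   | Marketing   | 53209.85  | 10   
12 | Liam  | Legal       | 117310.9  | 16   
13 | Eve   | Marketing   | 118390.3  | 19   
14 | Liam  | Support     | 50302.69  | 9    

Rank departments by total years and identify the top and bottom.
SELECT department, SUM(years)
FROM employees
GROUP BY department
ORDER BY SUM(years)

All groups:
  Engineering: 16
  Support: 33
  Research: 42
  Marketing: 46
  Legal: 48

Highest: Legal (48)
Lowest: Engineering (16)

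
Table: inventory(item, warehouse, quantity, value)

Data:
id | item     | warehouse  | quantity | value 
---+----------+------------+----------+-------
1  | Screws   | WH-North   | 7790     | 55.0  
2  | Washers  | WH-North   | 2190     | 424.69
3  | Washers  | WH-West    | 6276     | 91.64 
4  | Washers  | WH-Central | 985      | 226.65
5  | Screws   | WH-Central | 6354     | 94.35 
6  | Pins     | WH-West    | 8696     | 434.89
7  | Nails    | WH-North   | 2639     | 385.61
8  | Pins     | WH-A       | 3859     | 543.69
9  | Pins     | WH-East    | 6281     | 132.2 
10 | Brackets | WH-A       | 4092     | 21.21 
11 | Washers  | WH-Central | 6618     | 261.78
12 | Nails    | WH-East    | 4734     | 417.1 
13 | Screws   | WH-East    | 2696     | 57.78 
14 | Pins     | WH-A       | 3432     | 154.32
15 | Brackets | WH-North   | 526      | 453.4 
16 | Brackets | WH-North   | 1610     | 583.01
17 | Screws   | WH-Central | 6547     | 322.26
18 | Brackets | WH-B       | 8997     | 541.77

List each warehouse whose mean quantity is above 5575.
SELECT warehouse, AVG(quantity)
FROM inventory
GROUP BY warehouse
HAVING AVG(quantity) > 5575

Result:
  WH-B: avg=8997.00
  WH-West: avg=7486.00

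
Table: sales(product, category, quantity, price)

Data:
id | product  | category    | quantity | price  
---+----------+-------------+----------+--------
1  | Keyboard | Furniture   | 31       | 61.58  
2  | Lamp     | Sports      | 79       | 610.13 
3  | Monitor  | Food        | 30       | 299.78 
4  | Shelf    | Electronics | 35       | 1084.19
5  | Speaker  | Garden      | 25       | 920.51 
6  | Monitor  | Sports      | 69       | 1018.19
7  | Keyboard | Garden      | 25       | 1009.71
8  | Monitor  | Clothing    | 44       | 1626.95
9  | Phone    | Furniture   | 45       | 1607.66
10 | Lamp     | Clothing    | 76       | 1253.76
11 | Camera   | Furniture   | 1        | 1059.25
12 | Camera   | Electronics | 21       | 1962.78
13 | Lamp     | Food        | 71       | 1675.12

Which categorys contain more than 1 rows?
SELECT category, COUNT(*) as cnt
FROM sales
GROUP BY category
HAVING COUNT(*) > 1

Result:
  Clothing: 2
  Electronics: 2
  Food: 2
  Furniture: 3
  Garden: 2
  Sports: 2

Note: HAVING filters groups after aggregation, WHERE filters rows before.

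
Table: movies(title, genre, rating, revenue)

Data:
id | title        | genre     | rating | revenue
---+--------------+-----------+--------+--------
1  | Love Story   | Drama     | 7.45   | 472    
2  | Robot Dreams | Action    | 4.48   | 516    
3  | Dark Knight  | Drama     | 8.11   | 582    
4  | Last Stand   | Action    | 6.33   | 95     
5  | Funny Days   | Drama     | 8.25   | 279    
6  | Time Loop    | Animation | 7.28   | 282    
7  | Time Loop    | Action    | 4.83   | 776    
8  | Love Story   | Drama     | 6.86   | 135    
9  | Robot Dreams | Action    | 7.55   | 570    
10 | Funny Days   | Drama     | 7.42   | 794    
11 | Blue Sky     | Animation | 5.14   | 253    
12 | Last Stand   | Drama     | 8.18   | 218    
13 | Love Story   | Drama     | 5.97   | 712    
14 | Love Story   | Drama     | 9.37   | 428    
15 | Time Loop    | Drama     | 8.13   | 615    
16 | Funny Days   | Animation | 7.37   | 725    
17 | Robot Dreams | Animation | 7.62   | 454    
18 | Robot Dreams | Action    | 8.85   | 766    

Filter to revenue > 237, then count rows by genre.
SELECT genre, COUNT(*)
FROM movies
WHERE revenue > 237
GROUP BY genre

Note: WHERE filters rows before grouping.

Result:
  Action: 4
  Animation: 4
  Drama: 7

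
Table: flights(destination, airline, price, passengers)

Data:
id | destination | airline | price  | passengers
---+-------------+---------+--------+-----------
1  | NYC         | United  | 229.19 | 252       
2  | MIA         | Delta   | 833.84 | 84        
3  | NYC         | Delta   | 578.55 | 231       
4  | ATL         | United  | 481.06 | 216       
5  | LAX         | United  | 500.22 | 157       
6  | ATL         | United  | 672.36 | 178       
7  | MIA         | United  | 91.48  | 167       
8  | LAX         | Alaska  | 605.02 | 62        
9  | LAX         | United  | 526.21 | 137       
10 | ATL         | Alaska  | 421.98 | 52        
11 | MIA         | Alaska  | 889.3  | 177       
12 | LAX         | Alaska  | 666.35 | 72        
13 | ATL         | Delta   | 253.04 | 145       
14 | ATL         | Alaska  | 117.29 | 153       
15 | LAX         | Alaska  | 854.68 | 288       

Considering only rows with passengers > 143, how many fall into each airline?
SELECT airline, COUNT(*)
FROM flights
WHERE passengers > 143
GROUP BY airline

Note: WHERE filters rows before grouping.

Result:
  Alaska: 3
  Delta: 2
  United: 5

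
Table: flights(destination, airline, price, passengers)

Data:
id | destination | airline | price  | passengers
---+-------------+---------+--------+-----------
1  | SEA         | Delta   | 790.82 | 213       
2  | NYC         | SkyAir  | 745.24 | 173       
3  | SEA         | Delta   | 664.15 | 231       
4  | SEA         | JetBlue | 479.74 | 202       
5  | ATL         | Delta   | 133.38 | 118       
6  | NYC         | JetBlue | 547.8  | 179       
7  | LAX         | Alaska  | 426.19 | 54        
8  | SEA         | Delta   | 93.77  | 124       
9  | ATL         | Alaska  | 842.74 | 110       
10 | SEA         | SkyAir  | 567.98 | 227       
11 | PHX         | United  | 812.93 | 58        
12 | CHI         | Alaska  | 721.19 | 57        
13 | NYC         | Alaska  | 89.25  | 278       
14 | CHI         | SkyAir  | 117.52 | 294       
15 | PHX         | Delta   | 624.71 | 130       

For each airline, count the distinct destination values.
SELECT airline, COUNT(DISTINCT destination)
FROM flights
GROUP BY airline

Result:
  Alaska: 4 distinct
  Delta: 3 distinct
  JetBlue: 2 distinct
  SkyAir: 3 distinct
  United: 1 distinct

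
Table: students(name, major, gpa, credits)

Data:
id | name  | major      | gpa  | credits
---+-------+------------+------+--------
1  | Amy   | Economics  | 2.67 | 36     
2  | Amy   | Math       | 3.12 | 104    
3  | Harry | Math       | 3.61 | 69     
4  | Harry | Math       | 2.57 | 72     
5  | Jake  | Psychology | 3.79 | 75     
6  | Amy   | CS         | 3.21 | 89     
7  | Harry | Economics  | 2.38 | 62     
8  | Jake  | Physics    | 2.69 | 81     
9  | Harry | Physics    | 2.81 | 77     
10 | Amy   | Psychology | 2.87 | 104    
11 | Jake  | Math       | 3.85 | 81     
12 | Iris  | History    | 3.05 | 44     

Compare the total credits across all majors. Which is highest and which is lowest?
SELECT major, SUM(credits)
FROM students
GROUP BY major
ORDER BY SUM(credits)

All groups:
  History: 44
  CS: 89
  Economics: 98
  Physics: 158
  Psychology: 179
  Math: 326

Highest: Math (326)
Lowest: History (44)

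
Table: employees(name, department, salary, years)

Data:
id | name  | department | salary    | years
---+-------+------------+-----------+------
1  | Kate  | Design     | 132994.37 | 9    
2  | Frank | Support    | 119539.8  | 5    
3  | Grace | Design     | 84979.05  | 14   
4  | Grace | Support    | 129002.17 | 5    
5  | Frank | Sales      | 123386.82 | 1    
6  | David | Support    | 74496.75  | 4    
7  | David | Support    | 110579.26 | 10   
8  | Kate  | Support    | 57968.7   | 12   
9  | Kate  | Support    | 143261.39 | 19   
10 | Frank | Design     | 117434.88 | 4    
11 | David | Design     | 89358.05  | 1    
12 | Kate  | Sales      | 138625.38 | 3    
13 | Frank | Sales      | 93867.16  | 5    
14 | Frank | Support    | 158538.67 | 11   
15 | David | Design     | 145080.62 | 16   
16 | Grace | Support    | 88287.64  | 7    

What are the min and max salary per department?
SELECT department, MIN(salary), MAX(salary)
FROM employees
GROUP BY department

Result:
  Design: min=84979.05, max=145080.62
  Sales: min=93867.16, max=138625.38
  Support: min=57968.70, max=158538.67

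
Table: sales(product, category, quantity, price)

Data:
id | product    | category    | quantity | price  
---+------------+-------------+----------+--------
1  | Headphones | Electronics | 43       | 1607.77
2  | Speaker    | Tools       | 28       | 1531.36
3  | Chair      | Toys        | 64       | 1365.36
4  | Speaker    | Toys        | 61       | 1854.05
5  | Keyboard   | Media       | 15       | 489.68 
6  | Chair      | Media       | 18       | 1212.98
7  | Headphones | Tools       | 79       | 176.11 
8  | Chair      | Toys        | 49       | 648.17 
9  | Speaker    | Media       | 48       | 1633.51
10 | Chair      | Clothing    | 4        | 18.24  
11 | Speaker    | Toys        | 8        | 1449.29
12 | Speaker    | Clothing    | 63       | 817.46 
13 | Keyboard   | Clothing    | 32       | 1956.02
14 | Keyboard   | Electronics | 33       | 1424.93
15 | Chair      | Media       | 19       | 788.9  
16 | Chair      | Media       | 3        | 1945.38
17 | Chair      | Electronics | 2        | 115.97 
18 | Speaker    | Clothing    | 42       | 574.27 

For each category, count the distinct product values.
SELECT category, COUNT(DISTINCT product)
FROM sales
GROUP BY category

Result:
  Clothing: 3 distinct
  Electronics: 3 distinct
  Media: 3 distinct
  Tools: 2 distinct
  Toys: 2 distinct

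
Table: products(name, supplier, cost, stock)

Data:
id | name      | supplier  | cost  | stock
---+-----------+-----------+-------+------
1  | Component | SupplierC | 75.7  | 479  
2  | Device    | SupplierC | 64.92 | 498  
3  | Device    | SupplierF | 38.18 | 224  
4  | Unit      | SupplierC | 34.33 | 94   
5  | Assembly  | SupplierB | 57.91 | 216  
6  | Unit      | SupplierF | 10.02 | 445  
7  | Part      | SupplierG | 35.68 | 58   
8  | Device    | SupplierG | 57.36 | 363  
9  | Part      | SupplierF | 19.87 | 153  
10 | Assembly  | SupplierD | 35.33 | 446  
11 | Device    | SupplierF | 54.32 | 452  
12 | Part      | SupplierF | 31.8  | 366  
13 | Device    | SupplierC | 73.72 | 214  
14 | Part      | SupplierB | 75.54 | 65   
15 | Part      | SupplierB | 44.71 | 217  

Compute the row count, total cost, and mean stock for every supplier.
SELECT supplier,
       COUNT(*) as cnt,
       SUM(cost) as total_cost,
       AVG(stock) as avg_stock
FROM products
GROUP BY supplier

Result:
  SupplierB: 3 records, 178.16 total cost, 166.00 avg stock
  SupplierC: 4 records, 248.67 total cost, 321.25 avg stock
  SupplierD: 1 records, 35.33 total cost, 446.00 avg stock
  SupplierF: 5 records, 154.19 total cost, 328.00 avg stock
  SupplierG: 2 records, 93.04 total cost, 210.50 avg stock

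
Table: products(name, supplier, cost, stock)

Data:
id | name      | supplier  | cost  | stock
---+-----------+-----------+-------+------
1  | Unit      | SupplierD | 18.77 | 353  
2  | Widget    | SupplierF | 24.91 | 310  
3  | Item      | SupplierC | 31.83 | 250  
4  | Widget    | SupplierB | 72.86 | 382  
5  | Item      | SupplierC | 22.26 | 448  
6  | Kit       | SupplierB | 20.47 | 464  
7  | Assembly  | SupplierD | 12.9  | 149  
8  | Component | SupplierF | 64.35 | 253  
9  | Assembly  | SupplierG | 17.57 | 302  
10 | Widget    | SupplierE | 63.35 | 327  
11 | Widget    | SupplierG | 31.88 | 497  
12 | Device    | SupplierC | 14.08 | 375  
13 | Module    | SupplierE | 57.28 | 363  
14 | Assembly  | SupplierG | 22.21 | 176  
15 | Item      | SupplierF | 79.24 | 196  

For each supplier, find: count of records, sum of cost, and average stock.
SELECT supplier,
       COUNT(*) as cnt,
       SUM(cost) as total_cost,
       AVG(stock) as avg_stock
FROM products
GROUP BY supplier

Result:
  SupplierB: 2 records, 93.33 total cost, 423.00 avg stock
  SupplierC: 3 records, 68.17 total cost, 357.67 avg stock
  SupplierD: 2 records, 31.67 total cost, 251.00 avg stock
  SupplierE: 2 records, 120.63 total cost, 345.00 avg stock
  SupplierF: 3 records, 168.50 total cost, 253.00 avg stock
  SupplierG: 3 records, 71.66 total cost, 325.00 avg stock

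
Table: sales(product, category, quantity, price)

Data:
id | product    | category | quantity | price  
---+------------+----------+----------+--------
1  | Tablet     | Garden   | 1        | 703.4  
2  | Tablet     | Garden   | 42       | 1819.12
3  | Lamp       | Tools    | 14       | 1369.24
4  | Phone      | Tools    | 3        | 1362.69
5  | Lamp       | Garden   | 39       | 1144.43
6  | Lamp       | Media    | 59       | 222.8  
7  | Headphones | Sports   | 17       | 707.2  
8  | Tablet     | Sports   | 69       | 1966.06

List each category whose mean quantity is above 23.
SELECT category, AVG(quantity)
FROM sales
GROUP BY category
HAVING AVG(quantity) > 23

Result:
  Garden: avg=27.33
  Media: avg=59.00
  Sports: avg=43.00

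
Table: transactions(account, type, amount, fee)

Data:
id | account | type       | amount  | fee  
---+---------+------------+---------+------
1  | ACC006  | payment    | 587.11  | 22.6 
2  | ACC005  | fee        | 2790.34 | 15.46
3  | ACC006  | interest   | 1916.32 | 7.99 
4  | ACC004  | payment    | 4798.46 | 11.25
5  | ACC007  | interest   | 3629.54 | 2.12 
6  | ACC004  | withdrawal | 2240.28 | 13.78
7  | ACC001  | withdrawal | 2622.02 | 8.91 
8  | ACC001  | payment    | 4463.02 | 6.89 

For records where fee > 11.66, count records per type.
SELECT type, COUNT(*)
FROM transactions
WHERE fee > 11.66
GROUP BY type

Note: WHERE filters rows before grouping.

Result:
  fee: 1
  payment: 1
  withdrawal: 1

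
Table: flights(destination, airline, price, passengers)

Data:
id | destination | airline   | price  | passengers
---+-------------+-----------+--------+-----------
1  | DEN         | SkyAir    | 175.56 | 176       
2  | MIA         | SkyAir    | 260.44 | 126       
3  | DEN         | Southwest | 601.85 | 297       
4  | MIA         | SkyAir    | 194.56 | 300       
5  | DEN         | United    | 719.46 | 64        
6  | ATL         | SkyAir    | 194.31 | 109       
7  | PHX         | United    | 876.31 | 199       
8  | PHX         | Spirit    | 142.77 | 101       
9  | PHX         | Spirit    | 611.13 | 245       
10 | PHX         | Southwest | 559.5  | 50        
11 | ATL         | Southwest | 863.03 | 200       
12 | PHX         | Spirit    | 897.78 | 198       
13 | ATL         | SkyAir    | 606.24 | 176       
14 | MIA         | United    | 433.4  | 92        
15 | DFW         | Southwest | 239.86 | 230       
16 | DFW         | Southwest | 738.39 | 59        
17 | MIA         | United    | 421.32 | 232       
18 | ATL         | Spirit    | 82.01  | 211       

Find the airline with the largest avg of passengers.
SELECT airline, AVG(passengers) as val
FROM flights
GROUP BY airline
ORDER BY val DESC
LIMIT 1

Result: Spirit with avg(passengers) = 188.75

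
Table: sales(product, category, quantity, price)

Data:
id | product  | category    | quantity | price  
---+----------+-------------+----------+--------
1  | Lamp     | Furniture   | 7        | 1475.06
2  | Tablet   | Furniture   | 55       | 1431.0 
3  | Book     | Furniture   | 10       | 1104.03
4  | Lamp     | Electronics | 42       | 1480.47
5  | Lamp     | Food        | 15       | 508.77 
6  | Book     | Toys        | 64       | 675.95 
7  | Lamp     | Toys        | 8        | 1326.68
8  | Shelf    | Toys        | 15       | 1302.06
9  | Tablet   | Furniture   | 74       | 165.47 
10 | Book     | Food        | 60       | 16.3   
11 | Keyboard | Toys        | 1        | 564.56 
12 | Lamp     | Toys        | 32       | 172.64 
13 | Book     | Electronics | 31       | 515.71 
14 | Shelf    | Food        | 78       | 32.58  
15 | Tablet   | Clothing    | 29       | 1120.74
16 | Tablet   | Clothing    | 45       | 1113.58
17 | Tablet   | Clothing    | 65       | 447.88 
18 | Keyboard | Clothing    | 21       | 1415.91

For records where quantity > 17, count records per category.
SELECT category, COUNT(*)
FROM sales
WHERE quantity > 17
GROUP BY category

Note: WHERE filters rows before grouping.

Result:
  Clothing: 4
  Electronics: 2
  Food: 2
  Furniture: 2
  Toys: 2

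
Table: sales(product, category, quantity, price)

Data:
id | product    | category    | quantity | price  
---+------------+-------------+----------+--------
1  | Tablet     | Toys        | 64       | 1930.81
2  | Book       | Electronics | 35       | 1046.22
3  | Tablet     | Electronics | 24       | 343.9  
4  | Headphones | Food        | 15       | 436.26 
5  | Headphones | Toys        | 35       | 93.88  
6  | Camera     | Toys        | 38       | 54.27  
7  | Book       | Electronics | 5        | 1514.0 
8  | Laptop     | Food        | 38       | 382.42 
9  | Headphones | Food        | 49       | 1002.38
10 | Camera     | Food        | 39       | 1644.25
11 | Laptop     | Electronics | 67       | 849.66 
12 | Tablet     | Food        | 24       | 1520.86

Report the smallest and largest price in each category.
SELECT category, MIN(price), MAX(price)
FROM sales
GROUP BY category

Result:
  Electronics: min=343.90, max=1514.00
  Food: min=382.42, max=1644.25
  Toys: min=54.27, max=1930.81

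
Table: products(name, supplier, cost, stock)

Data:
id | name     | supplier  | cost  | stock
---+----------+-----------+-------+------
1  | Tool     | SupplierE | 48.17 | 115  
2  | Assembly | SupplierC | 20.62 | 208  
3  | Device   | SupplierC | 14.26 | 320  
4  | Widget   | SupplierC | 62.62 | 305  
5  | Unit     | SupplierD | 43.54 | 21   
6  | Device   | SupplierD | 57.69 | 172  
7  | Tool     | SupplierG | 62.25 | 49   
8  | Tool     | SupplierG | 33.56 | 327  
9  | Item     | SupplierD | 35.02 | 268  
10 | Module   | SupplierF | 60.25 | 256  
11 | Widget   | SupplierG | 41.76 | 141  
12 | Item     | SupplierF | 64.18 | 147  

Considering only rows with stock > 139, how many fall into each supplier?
SELECT supplier, COUNT(*)
FROM products
WHERE stock > 139
GROUP BY supplier

Note: WHERE filters rows before grouping.

Result:
  SupplierC: 3
  SupplierD: 2
  SupplierF: 2
  SupplierG: 2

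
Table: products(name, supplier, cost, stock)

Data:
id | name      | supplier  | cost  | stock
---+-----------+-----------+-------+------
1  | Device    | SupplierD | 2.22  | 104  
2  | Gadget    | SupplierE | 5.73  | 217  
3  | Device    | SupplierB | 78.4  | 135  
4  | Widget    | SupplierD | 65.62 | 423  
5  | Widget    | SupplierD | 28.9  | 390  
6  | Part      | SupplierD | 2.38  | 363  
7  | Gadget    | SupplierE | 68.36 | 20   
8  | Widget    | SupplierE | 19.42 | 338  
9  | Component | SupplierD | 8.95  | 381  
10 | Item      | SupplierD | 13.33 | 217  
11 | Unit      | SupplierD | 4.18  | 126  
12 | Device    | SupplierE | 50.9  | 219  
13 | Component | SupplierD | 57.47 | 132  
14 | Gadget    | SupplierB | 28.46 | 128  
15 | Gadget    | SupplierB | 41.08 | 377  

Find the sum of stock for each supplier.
SELECT supplier, SUM(stock) as result
FROM products
GROUP BY supplier

Result:
  SupplierB: 640
  SupplierD: 2136
  SupplierE: 794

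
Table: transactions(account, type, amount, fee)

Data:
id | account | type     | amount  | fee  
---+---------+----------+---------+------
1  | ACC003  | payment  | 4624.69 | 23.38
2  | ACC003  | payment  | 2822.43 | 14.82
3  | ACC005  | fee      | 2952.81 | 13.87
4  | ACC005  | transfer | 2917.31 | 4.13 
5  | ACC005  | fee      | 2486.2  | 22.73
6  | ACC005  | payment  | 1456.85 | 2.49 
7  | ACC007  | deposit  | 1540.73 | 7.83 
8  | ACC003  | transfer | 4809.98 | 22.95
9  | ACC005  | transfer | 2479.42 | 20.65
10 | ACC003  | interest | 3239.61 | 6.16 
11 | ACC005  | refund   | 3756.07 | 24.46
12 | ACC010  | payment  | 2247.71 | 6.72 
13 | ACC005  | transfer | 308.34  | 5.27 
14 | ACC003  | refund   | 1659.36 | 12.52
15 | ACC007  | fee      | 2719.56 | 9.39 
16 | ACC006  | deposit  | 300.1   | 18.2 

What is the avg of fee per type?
SELECT type, AVG(fee) as result
FROM transactions
GROUP BY type

Result:
  deposit: 13.02
  fee: 15.33
  interest: 6.16
  payment: 11.85
  refund: 18.49
  transfer: 13.25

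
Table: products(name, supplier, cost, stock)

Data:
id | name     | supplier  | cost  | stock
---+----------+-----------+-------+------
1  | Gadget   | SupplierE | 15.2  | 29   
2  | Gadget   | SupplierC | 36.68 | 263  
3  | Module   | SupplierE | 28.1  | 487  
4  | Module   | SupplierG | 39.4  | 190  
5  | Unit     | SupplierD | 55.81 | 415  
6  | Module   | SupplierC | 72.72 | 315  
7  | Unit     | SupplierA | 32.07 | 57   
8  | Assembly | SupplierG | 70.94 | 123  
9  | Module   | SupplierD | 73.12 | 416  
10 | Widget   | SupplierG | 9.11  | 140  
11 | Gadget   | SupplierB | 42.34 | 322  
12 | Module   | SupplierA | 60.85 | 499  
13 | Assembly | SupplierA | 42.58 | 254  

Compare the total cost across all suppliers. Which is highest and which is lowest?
SELECT supplier, SUM(cost)
FROM products
GROUP BY supplier
ORDER BY SUM(cost)

All groups:
  SupplierB: 42.34
  SupplierE: 43.30
  SupplierC: 109.40
  SupplierG: 119.45
  SupplierD: 128.93
  SupplierA: 135.50

Highest: SupplierA (135.50)
Lowest: SupplierB (42.34)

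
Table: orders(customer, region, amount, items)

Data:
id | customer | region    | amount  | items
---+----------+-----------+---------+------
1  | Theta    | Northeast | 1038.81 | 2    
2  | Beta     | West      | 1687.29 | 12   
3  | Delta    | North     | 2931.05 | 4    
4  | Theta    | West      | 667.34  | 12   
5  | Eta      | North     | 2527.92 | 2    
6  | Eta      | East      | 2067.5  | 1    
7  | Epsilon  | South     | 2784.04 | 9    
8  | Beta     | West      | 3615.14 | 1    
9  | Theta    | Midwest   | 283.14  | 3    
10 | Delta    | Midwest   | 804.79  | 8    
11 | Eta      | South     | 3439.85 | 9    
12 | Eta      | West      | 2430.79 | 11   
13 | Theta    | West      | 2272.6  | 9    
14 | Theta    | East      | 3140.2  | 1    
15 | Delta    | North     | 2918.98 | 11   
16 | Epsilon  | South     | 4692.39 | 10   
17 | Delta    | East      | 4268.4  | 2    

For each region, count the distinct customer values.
SELECT region, COUNT(DISTINCT customer)
FROM orders
GROUP BY region

Result:
  East: 3 distinct
  Midwest: 2 distinct
  North: 2 distinct
  Northeast: 1 distinct
  South: 2 distinct
  West: 3 distinct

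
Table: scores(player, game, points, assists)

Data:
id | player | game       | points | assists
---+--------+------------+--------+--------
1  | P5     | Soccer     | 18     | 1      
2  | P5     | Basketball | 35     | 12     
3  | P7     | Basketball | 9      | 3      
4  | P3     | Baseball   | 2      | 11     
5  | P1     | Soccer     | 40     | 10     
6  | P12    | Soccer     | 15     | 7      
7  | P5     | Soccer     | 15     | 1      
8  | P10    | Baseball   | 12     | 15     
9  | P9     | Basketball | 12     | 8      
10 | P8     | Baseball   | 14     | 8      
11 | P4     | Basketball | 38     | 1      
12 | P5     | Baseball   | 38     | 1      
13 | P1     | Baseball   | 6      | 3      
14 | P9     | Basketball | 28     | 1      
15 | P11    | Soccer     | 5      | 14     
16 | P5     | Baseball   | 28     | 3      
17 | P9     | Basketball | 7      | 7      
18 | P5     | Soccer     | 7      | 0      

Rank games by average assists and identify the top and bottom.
SELECT game, AVG(assists)
FROM scores
GROUP BY game
ORDER BY AVG(assists)

All groups:
  Basketball: 5.33
  Soccer: 5.50
  Baseball: 6.83

Highest: Baseball (6.83)
Lowest: Basketball (5.33)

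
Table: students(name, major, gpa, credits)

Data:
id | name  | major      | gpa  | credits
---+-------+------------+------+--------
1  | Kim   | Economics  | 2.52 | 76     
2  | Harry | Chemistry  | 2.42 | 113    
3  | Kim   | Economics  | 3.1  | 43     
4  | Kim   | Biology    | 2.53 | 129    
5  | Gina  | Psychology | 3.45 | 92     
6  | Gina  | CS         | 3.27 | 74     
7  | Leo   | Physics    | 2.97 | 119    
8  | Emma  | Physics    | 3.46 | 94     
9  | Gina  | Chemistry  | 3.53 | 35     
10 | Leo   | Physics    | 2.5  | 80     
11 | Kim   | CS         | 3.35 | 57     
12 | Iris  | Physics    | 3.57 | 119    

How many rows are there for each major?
SELECT major, COUNT(*) as count
FROM students
GROUP BY major

Result:
  Biology: 1
  CS: 2
  Chemistry: 2
  Economics: 2
  Physics: 4
  Psychology: 1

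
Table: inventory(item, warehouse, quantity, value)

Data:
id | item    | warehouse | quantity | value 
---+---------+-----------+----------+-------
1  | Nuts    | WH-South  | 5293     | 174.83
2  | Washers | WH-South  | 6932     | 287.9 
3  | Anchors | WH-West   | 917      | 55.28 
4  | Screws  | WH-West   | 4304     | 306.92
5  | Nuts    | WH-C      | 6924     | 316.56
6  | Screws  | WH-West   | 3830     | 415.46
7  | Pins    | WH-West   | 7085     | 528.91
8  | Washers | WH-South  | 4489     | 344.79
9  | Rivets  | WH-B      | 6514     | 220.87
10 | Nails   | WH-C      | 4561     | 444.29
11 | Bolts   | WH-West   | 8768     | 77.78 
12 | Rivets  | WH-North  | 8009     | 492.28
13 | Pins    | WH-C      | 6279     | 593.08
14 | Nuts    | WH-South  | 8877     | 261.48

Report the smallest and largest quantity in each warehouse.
SELECT warehouse, MIN(quantity), MAX(quantity)
FROM inventory
GROUP BY warehouse

Result:
  WH-B: min=6514, max=6514
  WH-C: min=4561, max=6924
  WH-North: min=8009, max=8009
  WH-South: min=4489, max=8877
  WH-West: min=917, max=8768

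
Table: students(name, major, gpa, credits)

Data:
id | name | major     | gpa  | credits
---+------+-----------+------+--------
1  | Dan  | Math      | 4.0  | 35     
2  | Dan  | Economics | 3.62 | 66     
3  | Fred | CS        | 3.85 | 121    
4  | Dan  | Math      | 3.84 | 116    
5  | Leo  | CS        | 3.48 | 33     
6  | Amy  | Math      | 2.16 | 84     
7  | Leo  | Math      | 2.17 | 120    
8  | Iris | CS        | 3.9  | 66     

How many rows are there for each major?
SELECT major, COUNT(*) as count
FROM students
GROUP BY major

Result:
  CS: 3
  Economics: 1
  Math: 4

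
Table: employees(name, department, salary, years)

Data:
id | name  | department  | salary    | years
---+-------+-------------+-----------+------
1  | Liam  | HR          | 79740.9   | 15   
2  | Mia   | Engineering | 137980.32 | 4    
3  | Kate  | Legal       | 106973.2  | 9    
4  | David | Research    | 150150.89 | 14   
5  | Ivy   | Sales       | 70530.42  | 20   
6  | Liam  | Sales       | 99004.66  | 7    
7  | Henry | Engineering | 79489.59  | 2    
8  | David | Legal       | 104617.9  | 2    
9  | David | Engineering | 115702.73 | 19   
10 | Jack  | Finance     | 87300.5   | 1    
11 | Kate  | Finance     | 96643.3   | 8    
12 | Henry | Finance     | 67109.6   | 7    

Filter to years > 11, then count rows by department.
SELECT department, COUNT(*)
FROM employees
WHERE years > 11
GROUP BY department

Note: WHERE filters rows before grouping.

Result:
  Engineering: 1
  HR: 1
  Research: 1
  Sales: 1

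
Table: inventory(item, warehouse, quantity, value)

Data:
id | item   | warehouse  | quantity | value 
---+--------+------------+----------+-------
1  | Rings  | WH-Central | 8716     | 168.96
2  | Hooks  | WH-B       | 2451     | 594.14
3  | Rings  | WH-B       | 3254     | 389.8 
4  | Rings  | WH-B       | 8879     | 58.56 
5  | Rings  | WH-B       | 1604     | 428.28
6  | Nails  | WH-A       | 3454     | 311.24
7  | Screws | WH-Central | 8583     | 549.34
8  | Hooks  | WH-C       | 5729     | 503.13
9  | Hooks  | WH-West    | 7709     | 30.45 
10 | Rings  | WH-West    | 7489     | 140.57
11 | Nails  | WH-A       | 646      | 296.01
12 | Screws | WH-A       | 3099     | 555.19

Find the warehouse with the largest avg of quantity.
SELECT warehouse, AVG(quantity) as val
FROM inventory
GROUP BY warehouse
ORDER BY val DESC
LIMIT 1

Result: WH-Central with avg(quantity) = 8649.50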